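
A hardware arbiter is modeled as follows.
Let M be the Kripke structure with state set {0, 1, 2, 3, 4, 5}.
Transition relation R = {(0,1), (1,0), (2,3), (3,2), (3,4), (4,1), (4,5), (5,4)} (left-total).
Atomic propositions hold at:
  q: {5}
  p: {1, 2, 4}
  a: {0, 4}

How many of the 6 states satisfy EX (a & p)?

2

Sat(a & p) = {4}
Sat(EX (a & p)) = {s : some successor in {4}} = {3, 5}
|Sat(EX (a & p))| = |{3, 5}| = 2.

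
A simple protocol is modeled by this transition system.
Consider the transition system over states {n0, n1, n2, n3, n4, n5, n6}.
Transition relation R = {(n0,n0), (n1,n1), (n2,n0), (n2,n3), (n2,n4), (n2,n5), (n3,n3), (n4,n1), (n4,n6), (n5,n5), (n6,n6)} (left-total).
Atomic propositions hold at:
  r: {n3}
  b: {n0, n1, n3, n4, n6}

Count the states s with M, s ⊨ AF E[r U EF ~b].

2

Sat(~b) = {n2, n5}
EF ~b: least fixpoint, start Z0 = {n2, n5}, add states with some successor in Z. Already a fixed point.
Sat(EF ~b) = {n2, n5}
E[r U EF ~b]: least fixpoint, start Z0 = Sat(EF ~b) = {n2, n5}, add states in Sat(r) with some successor in Z. Already a fixed point.
Sat(E[r U EF ~b]) = {n2, n5}
AF E[r U EF ~b]: least fixpoint, start Z0 = {n2, n5}, add states with every successor in Z. Already a fixed point.
Sat(AF E[r U EF ~b]) = {n2, n5}
|Sat(AF E[r U EF ~b])| = |{n2, n5}| = 2.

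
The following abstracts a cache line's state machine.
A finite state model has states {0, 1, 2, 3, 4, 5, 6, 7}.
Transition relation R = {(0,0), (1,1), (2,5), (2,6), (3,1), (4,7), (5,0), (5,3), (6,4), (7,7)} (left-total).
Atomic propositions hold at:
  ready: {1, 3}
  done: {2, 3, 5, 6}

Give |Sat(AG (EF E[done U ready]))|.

2

E[done U ready]: least fixpoint, start Z0 = Sat(ready) = {1, 3}, add states in Sat(done) with some successor in Z. Z1 = {1, 3, 5}; Z2 = {1, 2, 3, 5}; fixed.
Sat(E[done U ready]) = {1, 2, 3, 5}
EF E[done U ready]: least fixpoint, start Z0 = {1, 2, 3, 5}, add states with some successor in Z. Already a fixed point.
Sat(EF E[done U ready]) = {1, 2, 3, 5}
AG (EF E[done U ready]): greatest fixpoint, start Z0 = {1, 2, 3, 5}, keep only states in Sat with every successor in Z. Z1 = {1, 3}; fixed.
Sat(AG (EF E[done U ready])) = {1, 3}
|Sat(AG (EF E[done U ready]))| = |{1, 3}| = 2.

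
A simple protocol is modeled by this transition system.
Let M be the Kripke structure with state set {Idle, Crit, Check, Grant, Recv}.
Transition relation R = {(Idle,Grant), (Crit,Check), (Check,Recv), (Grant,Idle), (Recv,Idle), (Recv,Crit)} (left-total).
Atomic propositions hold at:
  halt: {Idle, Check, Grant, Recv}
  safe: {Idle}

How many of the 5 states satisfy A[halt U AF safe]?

AF safe: least fixpoint, start Z0 = {Idle}, add states with every successor in Z. Z1 = {Idle, Grant}; fixed.
Sat(AF safe) = {Idle, Grant}
A[halt U AF safe]: least fixpoint, start Z0 = Sat(AF safe) = {Idle, Grant}, add states in Sat(halt) with every successor in Z. Already a fixed point.
Sat(A[halt U AF safe]) = {Idle, Grant}
|Sat(A[halt U AF safe])| = |{Idle, Grant}| = 2.

2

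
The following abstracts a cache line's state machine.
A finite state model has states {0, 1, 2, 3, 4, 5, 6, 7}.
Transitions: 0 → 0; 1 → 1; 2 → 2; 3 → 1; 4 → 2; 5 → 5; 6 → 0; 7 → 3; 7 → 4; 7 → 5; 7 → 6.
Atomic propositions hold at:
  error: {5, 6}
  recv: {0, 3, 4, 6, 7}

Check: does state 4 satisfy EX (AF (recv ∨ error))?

No

Sat(recv ∨ error) = {0, 3, 4, 5, 6, 7}
AF (recv ∨ error): least fixpoint, start Z0 = {0, 3, 4, 5, 6, 7}, add states with every successor in Z. Already a fixed point.
Sat(AF (recv ∨ error)) = {0, 3, 4, 5, 6, 7}
Sat(EX (AF (recv ∨ error))) = {s : some successor in {0, 3, 4, 5, 6, 7}} = {0, 5, 6, 7}
4 ∉ Sat(EX (AF (recv ∨ error))) = {0, 5, 6, 7}, so the formula does not hold at 4.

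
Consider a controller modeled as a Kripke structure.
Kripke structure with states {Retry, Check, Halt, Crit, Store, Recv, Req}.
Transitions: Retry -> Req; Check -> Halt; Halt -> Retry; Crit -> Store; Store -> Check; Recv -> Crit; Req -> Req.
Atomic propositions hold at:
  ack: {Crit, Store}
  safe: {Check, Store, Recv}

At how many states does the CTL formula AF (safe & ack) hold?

3

Sat(safe & ack) = {Store}
AF (safe & ack): least fixpoint, start Z0 = {Store}, add states with every successor in Z. Z1 = {Crit, Store}; Z2 = {Crit, Store, Recv}; fixed.
Sat(AF (safe & ack)) = {Crit, Store, Recv}
|Sat(AF (safe & ack))| = |{Crit, Store, Recv}| = 3.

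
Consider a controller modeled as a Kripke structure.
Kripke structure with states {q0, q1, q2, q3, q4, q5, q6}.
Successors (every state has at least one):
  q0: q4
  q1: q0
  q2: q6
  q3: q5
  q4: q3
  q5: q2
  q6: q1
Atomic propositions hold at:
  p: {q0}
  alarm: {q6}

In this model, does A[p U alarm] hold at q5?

A[p U alarm]: least fixpoint, start Z0 = Sat(alarm) = {q6}, add states in Sat(p) with every successor in Z. Already a fixed point.
Sat(A[p U alarm]) = {q6}
q5 ∉ Sat(A[p U alarm]) = {q6}, so the formula does not hold at q5.

No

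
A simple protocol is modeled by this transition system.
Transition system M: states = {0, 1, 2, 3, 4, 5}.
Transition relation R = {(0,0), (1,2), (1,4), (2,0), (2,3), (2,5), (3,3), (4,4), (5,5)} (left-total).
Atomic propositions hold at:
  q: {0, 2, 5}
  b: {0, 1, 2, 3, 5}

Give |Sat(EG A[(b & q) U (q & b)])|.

3

Sat(b & q) = {0, 2, 5}
Sat(q & b) = {0, 2, 5}
A[(b & q) U (q & b)]: least fixpoint, start Z0 = Sat((q & b)) = {0, 2, 5}, add states in Sat(b & q) with every successor in Z. Already a fixed point.
Sat(A[(b & q) U (q & b)]) = {0, 2, 5}
EG A[(b & q) U (q & b)]: greatest fixpoint, start Z0 = {0, 2, 5}, keep only states in Sat with some successor in Z. Already a fixed point.
Sat(EG A[(b & q) U (q & b)]) = {0, 2, 5}
|Sat(EG A[(b & q) U (q & b)])| = |{0, 2, 5}| = 3.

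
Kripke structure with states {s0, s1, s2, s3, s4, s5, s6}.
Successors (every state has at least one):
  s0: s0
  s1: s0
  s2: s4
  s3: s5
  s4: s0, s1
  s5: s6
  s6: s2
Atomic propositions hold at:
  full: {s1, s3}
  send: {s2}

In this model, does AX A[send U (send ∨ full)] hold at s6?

Sat(send ∨ full) = {s1, s2, s3}
A[send U (send ∨ full)]: least fixpoint, start Z0 = Sat((send ∨ full)) = {s1, s2, s3}, add states in Sat(send) with every successor in Z. Already a fixed point.
Sat(A[send U (send ∨ full)]) = {s1, s2, s3}
Sat(AX A[send U (send ∨ full)]) = {s : every successor in {s1, s2, s3}} = {s6}
s6 ∈ Sat(AX A[send U (send ∨ full)]) = {s6}, so the formula holds at s6.

Yes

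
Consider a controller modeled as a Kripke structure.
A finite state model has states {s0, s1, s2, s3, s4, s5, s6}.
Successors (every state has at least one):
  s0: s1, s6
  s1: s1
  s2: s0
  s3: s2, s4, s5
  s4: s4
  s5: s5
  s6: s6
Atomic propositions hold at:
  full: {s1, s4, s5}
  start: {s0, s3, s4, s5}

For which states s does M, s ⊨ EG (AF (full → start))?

Sat(full → start) = {s0, s2, s3, s4, s5, s6}
AF (full → start): least fixpoint, start Z0 = {s0, s2, s3, s4, s5, s6}, add states with every successor in Z. Already a fixed point.
Sat(AF (full → start)) = {s0, s2, s3, s4, s5, s6}
EG (AF (full → start)): greatest fixpoint, start Z0 = {s0, s2, s3, s4, s5, s6}, keep only states in Sat with some successor in Z. Already a fixed point.
Sat(EG (AF (full → start))) = {s0, s2, s3, s4, s5, s6}

{s0, s2, s3, s4, s5, s6}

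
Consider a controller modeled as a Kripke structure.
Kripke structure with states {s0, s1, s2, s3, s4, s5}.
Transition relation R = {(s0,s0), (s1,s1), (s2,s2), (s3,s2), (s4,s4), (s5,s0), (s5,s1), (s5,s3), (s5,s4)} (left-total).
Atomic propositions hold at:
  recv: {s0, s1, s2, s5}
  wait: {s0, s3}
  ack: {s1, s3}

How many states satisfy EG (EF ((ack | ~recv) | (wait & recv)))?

4

Sat(~recv) = {s3, s4}
Sat(ack | ~recv) = {s1, s3, s4}
Sat(wait & recv) = {s0}
Sat((ack | ~recv) | (wait & recv)) = {s0, s1, s3, s4}
EF ((ack | ~recv) | (wait & recv)): least fixpoint, start Z0 = {s0, s1, s3, s4}, add states with some successor in Z. Z1 = {s0, s1, s3, s4, s5}; fixed.
Sat(EF ((ack | ~recv) | (wait & recv))) = {s0, s1, s3, s4, s5}
EG (EF ((ack | ~recv) | (wait & recv))): greatest fixpoint, start Z0 = {s0, s1, s3, s4, s5}, keep only states in Sat with some successor in Z. Z1 = {s0, s1, s4, s5}; fixed.
Sat(EG (EF ((ack | ~recv) | (wait & recv)))) = {s0, s1, s4, s5}
|Sat(EG (EF ((ack | ~recv) | (wait & recv))))| = |{s0, s1, s4, s5}| = 4.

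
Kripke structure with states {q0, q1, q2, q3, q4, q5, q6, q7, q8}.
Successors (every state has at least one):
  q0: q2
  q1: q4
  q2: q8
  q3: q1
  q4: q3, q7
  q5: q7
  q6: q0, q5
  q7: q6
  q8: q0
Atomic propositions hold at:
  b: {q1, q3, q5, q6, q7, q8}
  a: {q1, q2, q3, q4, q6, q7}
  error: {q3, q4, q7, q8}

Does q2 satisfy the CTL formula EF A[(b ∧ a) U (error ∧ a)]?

No

Sat(b ∧ a) = {q1, q3, q6, q7}
Sat(error ∧ a) = {q3, q4, q7}
A[(b ∧ a) U (error ∧ a)]: least fixpoint, start Z0 = Sat((error ∧ a)) = {q3, q4, q7}, add states in Sat(b ∧ a) with every successor in Z. Z1 = {q1, q3, q4, q7}; fixed.
Sat(A[(b ∧ a) U (error ∧ a)]) = {q1, q3, q4, q7}
EF A[(b ∧ a) U (error ∧ a)]: least fixpoint, start Z0 = {q1, q3, q4, q7}, add states with some successor in Z. Z1 = {q1, q3, q4, q5, q7}; Z2 = {q1, q3, q4, q5, q6, q7}; fixed.
Sat(EF A[(b ∧ a) U (error ∧ a)]) = {q1, q3, q4, q5, q6, q7}
q2 ∉ Sat(EF A[(b ∧ a) U (error ∧ a)]) = {q1, q3, q4, q5, q6, q7}, so the formula does not hold at q2.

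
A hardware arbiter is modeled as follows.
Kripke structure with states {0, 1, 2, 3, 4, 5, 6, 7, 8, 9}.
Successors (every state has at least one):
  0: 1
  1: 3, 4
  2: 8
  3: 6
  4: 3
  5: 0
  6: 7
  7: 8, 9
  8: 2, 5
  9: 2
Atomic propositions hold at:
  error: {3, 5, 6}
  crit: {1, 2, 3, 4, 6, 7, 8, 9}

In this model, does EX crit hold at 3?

Yes

Sat(EX crit) = {s : some successor in {1, 2, 3, 4, 6, 7, 8, 9}} = {0, 1, 2, 3, 4, 6, 7, 8, 9}
3 ∈ Sat(EX crit) = {0, 1, 2, 3, 4, 6, 7, 8, 9}, so the formula holds at 3.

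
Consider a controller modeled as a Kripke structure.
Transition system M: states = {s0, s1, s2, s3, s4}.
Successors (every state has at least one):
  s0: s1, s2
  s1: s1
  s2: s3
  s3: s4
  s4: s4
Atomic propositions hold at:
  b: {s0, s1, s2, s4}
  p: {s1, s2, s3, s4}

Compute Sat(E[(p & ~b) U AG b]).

{s1, s3, s4}

Sat(~b) = {s3}
Sat(p & ~b) = {s3}
AG b: greatest fixpoint, start Z0 = {s0, s1, s2, s4}, keep only states in Sat with every successor in Z. Z1 = {s0, s1, s4}; Z2 = {s1, s4}; fixed.
Sat(AG b) = {s1, s4}
E[(p & ~b) U AG b]: least fixpoint, start Z0 = Sat(AG b) = {s1, s4}, add states in Sat(p & ~b) with some successor in Z. Z1 = {s1, s3, s4}; fixed.
Sat(E[(p & ~b) U AG b]) = {s1, s3, s4}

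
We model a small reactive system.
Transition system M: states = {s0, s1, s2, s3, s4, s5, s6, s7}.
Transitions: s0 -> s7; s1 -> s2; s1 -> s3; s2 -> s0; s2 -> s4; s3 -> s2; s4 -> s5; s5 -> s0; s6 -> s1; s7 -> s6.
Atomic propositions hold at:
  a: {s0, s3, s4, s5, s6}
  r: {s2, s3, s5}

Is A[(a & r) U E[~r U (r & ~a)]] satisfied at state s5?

Sat(a & r) = {s3, s5}
Sat(~r) = {s0, s1, s4, s6, s7}
Sat(~a) = {s1, s2, s7}
Sat(r & ~a) = {s2}
E[~r U (r & ~a)]: least fixpoint, start Z0 = Sat((r & ~a)) = {s2}, add states in Sat(~r) with some successor in Z. Z1 = {s1, s2}; Z2 = {s1, s2, s6}; Z3 = {s1, s2, s6, s7}; Z4 = {s0, s1, s2, s6, s7}; fixed.
Sat(E[~r U (r & ~a)]) = {s0, s1, s2, s6, s7}
A[(a & r) U E[~r U (r & ~a)]]: least fixpoint, start Z0 = Sat(E[~r U (r & ~a)]) = {s0, s1, s2, s6, s7}, add states in Sat(a & r) with every successor in Z. Z1 = {s0, s1, s2, s3, s5, s6, s7}; fixed.
Sat(A[(a & r) U E[~r U (r & ~a)]]) = {s0, s1, s2, s3, s5, s6, s7}
s5 ∈ Sat(A[(a & r) U E[~r U (r & ~a)]]) = {s0, s1, s2, s3, s5, s6, s7}, so the formula holds at s5.

Yes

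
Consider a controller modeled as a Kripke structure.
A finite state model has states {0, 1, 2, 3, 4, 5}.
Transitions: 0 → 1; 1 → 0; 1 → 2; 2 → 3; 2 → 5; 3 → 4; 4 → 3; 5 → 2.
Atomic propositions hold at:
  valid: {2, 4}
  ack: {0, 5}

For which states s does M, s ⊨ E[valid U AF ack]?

AF ack: least fixpoint, start Z0 = {0, 5}, add states with every successor in Z. Already a fixed point.
Sat(AF ack) = {0, 5}
E[valid U AF ack]: least fixpoint, start Z0 = Sat(AF ack) = {0, 5}, add states in Sat(valid) with some successor in Z. Z1 = {0, 2, 5}; fixed.
Sat(E[valid U AF ack]) = {0, 2, 5}

{0, 2, 5}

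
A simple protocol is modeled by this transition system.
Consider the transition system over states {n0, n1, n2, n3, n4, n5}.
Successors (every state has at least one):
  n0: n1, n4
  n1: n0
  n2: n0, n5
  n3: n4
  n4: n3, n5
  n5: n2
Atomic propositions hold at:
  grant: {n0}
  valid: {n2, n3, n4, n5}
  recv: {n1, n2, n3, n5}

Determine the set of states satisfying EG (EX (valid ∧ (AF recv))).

AF recv: least fixpoint, start Z0 = {n1, n2, n3, n5}, add states with every successor in Z. Z1 = {n1, n2, n3, n4, n5}; Z2 = {n0, n1, n2, n3, n4, n5}; fixed.
Sat(AF recv) = {n0, n1, n2, n3, n4, n5}
Sat(valid ∧ (AF recv)) = {n2, n3, n4, n5}
Sat(EX (valid ∧ (AF recv))) = {s : some successor in {n2, n3, n4, n5}} = {n0, n2, n3, n4, n5}
EG (EX (valid ∧ (AF recv))): greatest fixpoint, start Z0 = {n0, n2, n3, n4, n5}, keep only states in Sat with some successor in Z. Already a fixed point.
Sat(EG (EX (valid ∧ (AF recv)))) = {n0, n2, n3, n4, n5}

{n0, n2, n3, n4, n5}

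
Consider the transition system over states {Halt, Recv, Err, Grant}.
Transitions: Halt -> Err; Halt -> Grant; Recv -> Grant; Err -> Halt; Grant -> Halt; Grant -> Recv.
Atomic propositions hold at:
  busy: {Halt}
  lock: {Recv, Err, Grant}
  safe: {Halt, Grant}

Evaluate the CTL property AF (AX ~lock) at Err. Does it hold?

Yes

Sat(~lock) = {Halt}
Sat(AX ~lock) = {s : every successor in {Halt}} = {Err}
AF (AX ~lock): least fixpoint, start Z0 = {Err}, add states with every successor in Z. Already a fixed point.
Sat(AF (AX ~lock)) = {Err}
Err ∈ Sat(AF (AX ~lock)) = {Err}, so the formula holds at Err.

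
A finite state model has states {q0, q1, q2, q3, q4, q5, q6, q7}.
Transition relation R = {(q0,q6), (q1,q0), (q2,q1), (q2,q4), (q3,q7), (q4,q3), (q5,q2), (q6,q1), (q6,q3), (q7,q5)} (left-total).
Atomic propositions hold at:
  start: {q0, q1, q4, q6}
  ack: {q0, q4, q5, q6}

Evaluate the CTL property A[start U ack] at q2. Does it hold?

A[start U ack]: least fixpoint, start Z0 = Sat(ack) = {q0, q4, q5, q6}, add states in Sat(start) with every successor in Z. Z1 = {q0, q1, q4, q5, q6}; fixed.
Sat(A[start U ack]) = {q0, q1, q4, q5, q6}
q2 ∉ Sat(A[start U ack]) = {q0, q1, q4, q5, q6}, so the formula does not hold at q2.

No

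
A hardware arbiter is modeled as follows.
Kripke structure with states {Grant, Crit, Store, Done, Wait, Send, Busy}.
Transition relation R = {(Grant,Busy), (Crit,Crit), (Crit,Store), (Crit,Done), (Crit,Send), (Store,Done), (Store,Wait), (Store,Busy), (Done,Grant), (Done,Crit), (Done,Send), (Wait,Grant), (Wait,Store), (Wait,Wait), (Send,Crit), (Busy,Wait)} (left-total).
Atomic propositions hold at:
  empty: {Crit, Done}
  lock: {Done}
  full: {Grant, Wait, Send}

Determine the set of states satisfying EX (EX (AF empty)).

AF empty: least fixpoint, start Z0 = {Crit, Done}, add states with every successor in Z. Z1 = {Crit, Done, Send}; fixed.
Sat(AF empty) = {Crit, Done, Send}
Sat(EX (AF empty)) = {s : some successor in {Crit, Done, Send}} = {Crit, Store, Done, Send}
Sat(EX (EX (AF empty))) = {s : some successor in {Crit, Store, Done, Send}} = {Crit, Store, Done, Wait, Send}

{Crit, Store, Done, Wait, Send}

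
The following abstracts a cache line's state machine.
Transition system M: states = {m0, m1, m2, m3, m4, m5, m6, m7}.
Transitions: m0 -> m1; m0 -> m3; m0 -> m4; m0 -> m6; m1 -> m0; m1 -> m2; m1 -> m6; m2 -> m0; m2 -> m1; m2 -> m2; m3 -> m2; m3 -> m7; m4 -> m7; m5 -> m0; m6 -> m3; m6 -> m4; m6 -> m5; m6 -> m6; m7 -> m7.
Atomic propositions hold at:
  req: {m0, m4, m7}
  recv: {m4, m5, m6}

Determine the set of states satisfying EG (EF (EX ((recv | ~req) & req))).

Sat(~req) = {m1, m2, m3, m5, m6}
Sat(recv | ~req) = {m1, m2, m3, m4, m5, m6}
Sat((recv | ~req) & req) = {m4}
Sat(EX ((recv | ~req) & req)) = {s : some successor in {m4}} = {m0, m6}
EF (EX ((recv | ~req) & req)): least fixpoint, start Z0 = {m0, m6}, add states with some successor in Z. Z1 = {m0, m1, m2, m5, m6}; Z2 = {m0, m1, m2, m3, m5, m6}; fixed.
Sat(EF (EX ((recv | ~req) & req))) = {m0, m1, m2, m3, m5, m6}
EG (EF (EX ((recv | ~req) & req))): greatest fixpoint, start Z0 = {m0, m1, m2, m3, m5, m6}, keep only states in Sat with some successor in Z. Already a fixed point.
Sat(EG (EF (EX ((recv | ~req) & req)))) = {m0, m1, m2, m3, m5, m6}

{m0, m1, m2, m3, m5, m6}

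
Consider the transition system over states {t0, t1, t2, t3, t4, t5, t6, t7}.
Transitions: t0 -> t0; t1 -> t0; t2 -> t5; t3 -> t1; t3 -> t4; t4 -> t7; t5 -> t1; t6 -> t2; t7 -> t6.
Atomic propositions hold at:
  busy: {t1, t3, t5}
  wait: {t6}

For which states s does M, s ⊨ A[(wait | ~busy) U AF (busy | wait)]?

{t1, t2, t3, t4, t5, t6, t7}

Sat(~busy) = {t0, t2, t4, t6, t7}
Sat(wait | ~busy) = {t0, t2, t4, t6, t7}
Sat(busy | wait) = {t1, t3, t5, t6}
AF (busy | wait): least fixpoint, start Z0 = {t1, t3, t5, t6}, add states with every successor in Z. Z1 = {t1, t2, t3, t5, t6, t7}; Z2 = {t1, t2, t3, t4, t5, t6, t7}; fixed.
Sat(AF (busy | wait)) = {t1, t2, t3, t4, t5, t6, t7}
A[(wait | ~busy) U AF (busy | wait)]: least fixpoint, start Z0 = Sat(AF (busy | wait)) = {t1, t2, t3, t4, t5, t6, t7}, add states in Sat(wait | ~busy) with every successor in Z. Already a fixed point.
Sat(A[(wait | ~busy) U AF (busy | wait)]) = {t1, t2, t3, t4, t5, t6, t7}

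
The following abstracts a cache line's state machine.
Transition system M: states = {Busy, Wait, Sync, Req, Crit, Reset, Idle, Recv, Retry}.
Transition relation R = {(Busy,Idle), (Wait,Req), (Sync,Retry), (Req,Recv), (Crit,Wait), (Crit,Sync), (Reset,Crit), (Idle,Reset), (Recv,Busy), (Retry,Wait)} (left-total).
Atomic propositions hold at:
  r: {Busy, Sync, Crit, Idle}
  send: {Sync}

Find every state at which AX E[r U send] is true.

{Reset}

E[r U send]: least fixpoint, start Z0 = Sat(send) = {Sync}, add states in Sat(r) with some successor in Z. Z1 = {Sync, Crit}; fixed.
Sat(E[r U send]) = {Sync, Crit}
Sat(AX E[r U send]) = {s : every successor in {Sync, Crit}} = {Reset}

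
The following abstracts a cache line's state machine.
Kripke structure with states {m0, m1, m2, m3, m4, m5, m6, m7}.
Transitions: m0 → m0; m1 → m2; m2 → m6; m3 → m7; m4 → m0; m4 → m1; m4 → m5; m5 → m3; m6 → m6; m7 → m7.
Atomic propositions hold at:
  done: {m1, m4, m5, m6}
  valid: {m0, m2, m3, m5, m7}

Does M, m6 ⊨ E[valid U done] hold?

E[valid U done]: least fixpoint, start Z0 = Sat(done) = {m1, m4, m5, m6}, add states in Sat(valid) with some successor in Z. Z1 = {m1, m2, m4, m5, m6}; fixed.
Sat(E[valid U done]) = {m1, m2, m4, m5, m6}
m6 ∈ Sat(E[valid U done]) = {m1, m2, m4, m5, m6}, so the formula holds at m6.

Yes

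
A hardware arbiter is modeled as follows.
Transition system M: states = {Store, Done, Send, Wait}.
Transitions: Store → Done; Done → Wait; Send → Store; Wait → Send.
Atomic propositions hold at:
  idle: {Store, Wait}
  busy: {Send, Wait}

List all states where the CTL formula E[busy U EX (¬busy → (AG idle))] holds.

Sat(¬busy) = {Store, Done}
AG idle: greatest fixpoint, start Z0 = {Store, Wait}, keep only states in Sat with every successor in Z. Z1 = ∅; fixed.
Sat(AG idle) = ∅
Sat(¬busy → (AG idle)) = {Send, Wait}
Sat(EX (¬busy → (AG idle))) = {s : some successor in {Send, Wait}} = {Done, Wait}
E[busy U EX (¬busy → (AG idle))]: least fixpoint, start Z0 = Sat(EX (¬busy → (AG idle))) = {Done, Wait}, add states in Sat(busy) with some successor in Z. Already a fixed point.
Sat(E[busy U EX (¬busy → (AG idle))]) = {Done, Wait}

{Done, Wait}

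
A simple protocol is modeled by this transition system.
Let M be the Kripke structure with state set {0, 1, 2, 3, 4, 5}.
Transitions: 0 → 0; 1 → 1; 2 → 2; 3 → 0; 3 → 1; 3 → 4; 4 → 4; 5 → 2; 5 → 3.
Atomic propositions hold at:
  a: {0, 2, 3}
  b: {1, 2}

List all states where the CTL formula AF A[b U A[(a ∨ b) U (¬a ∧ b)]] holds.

Sat(a ∨ b) = {0, 1, 2, 3}
Sat(¬a) = {1, 4, 5}
Sat(¬a ∧ b) = {1}
A[(a ∨ b) U (¬a ∧ b)]: least fixpoint, start Z0 = Sat((¬a ∧ b)) = {1}, add states in Sat(a ∨ b) with every successor in Z. Already a fixed point.
Sat(A[(a ∨ b) U (¬a ∧ b)]) = {1}
A[b U A[(a ∨ b) U (¬a ∧ b)]]: least fixpoint, start Z0 = Sat(A[(a ∨ b) U (¬a ∧ b)]) = {1}, add states in Sat(b) with every successor in Z. Already a fixed point.
Sat(A[b U A[(a ∨ b) U (¬a ∧ b)]]) = {1}
AF A[b U A[(a ∨ b) U (¬a ∧ b)]]: least fixpoint, start Z0 = {1}, add states with every successor in Z. Already a fixed point.
Sat(AF A[b U A[(a ∨ b) U (¬a ∧ b)]]) = {1}

{1}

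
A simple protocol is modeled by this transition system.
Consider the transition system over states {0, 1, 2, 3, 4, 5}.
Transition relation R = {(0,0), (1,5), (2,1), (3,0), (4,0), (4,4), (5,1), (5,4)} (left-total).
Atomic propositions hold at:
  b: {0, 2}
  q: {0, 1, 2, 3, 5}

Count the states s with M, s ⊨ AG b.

1

AG b: greatest fixpoint, start Z0 = {0, 2}, keep only states in Sat with every successor in Z. Z1 = {0}; fixed.
Sat(AG b) = {0}
|Sat(AG b)| = |{0}| = 1.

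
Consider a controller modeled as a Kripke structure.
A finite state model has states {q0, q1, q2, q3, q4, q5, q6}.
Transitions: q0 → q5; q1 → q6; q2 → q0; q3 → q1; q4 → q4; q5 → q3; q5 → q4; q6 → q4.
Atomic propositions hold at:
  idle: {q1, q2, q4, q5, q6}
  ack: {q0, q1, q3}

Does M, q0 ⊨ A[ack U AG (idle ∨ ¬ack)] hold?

No

Sat(¬ack) = {q2, q4, q5, q6}
Sat(idle ∨ ¬ack) = {q1, q2, q4, q5, q6}
AG (idle ∨ ¬ack): greatest fixpoint, start Z0 = {q1, q2, q4, q5, q6}, keep only states in Sat with every successor in Z. Z1 = {q1, q4, q6}; fixed.
Sat(AG (idle ∨ ¬ack)) = {q1, q4, q6}
A[ack U AG (idle ∨ ¬ack)]: least fixpoint, start Z0 = Sat(AG (idle ∨ ¬ack)) = {q1, q4, q6}, add states in Sat(ack) with every successor in Z. Z1 = {q1, q3, q4, q6}; fixed.
Sat(A[ack U AG (idle ∨ ¬ack)]) = {q1, q3, q4, q6}
q0 ∉ Sat(A[ack U AG (idle ∨ ¬ack)]) = {q1, q3, q4, q6}, so the formula does not hold at q0.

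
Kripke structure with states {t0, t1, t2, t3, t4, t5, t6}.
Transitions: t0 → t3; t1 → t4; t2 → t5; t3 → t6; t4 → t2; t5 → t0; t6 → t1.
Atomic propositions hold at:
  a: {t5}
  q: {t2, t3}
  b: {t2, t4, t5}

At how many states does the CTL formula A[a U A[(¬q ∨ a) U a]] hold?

1

Sat(¬q) = {t0, t1, t4, t5, t6}
Sat(¬q ∨ a) = {t0, t1, t4, t5, t6}
A[(¬q ∨ a) U a]: least fixpoint, start Z0 = Sat(a) = {t5}, add states in Sat(¬q ∨ a) with every successor in Z. Already a fixed point.
Sat(A[(¬q ∨ a) U a]) = {t5}
A[a U A[(¬q ∨ a) U a]]: least fixpoint, start Z0 = Sat(A[(¬q ∨ a) U a]) = {t5}, add states in Sat(a) with every successor in Z. Already a fixed point.
Sat(A[a U A[(¬q ∨ a) U a]]) = {t5}
|Sat(A[a U A[(¬q ∨ a) U a]])| = |{t5}| = 1.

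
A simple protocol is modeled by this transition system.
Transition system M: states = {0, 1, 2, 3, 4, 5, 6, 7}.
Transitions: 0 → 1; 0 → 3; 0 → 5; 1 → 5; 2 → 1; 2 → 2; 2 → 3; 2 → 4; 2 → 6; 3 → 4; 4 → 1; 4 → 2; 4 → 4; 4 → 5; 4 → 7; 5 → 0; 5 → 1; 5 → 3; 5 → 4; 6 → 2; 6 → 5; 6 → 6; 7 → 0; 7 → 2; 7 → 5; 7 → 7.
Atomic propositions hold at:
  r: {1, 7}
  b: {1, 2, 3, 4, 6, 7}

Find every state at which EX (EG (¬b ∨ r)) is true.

{0, 1, 2, 4, 5, 6, 7}

Sat(¬b) = {0, 5}
Sat(¬b ∨ r) = {0, 1, 5, 7}
EG (¬b ∨ r): greatest fixpoint, start Z0 = {0, 1, 5, 7}, keep only states in Sat with some successor in Z. Already a fixed point.
Sat(EG (¬b ∨ r)) = {0, 1, 5, 7}
Sat(EX (EG (¬b ∨ r))) = {s : some successor in {0, 1, 5, 7}} = {0, 1, 2, 4, 5, 6, 7}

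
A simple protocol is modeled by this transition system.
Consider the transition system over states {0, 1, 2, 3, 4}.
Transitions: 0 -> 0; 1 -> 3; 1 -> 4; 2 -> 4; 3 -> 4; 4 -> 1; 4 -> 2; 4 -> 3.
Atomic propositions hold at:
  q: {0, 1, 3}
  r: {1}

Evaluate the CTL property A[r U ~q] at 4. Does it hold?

Sat(~q) = {2, 4}
A[r U ~q]: least fixpoint, start Z0 = Sat(~q) = {2, 4}, add states in Sat(r) with every successor in Z. Already a fixed point.
Sat(A[r U ~q]) = {2, 4}
4 ∈ Sat(A[r U ~q]) = {2, 4}, so the formula holds at 4.

Yes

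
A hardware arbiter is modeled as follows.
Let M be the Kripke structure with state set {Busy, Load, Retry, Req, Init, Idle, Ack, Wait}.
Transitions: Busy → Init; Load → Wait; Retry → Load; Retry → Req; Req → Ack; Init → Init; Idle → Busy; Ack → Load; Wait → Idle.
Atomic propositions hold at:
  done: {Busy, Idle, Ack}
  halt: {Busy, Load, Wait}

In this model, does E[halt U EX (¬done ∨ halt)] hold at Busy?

Sat(¬done) = {Load, Retry, Req, Init, Wait}
Sat(¬done ∨ halt) = {Busy, Load, Retry, Req, Init, Wait}
Sat(EX (¬done ∨ halt)) = {s : some successor in {Busy, Load, Retry, Req, Init, Wait}} = {Busy, Load, Retry, Init, Idle, Ack}
E[halt U EX (¬done ∨ halt)]: least fixpoint, start Z0 = Sat(EX (¬done ∨ halt)) = {Busy, Load, Retry, Init, Idle, Ack}, add states in Sat(halt) with some successor in Z. Z1 = {Busy, Load, Retry, Init, Idle, Ack, Wait}; fixed.
Sat(E[halt U EX (¬done ∨ halt)]) = {Busy, Load, Retry, Init, Idle, Ack, Wait}
Busy ∈ Sat(E[halt U EX (¬done ∨ halt)]) = {Busy, Load, Retry, Init, Idle, Ack, Wait}, so the formula holds at Busy.

Yes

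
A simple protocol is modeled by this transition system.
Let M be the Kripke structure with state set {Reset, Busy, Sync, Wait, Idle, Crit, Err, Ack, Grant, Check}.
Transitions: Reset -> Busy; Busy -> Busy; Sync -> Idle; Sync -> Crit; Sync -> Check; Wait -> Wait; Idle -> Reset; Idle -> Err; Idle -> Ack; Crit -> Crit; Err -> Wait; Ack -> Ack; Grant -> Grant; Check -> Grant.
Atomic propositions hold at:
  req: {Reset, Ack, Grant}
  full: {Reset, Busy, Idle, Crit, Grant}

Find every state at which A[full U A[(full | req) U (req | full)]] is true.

Sat(full | req) = {Reset, Busy, Idle, Crit, Ack, Grant}
Sat(req | full) = {Reset, Busy, Idle, Crit, Ack, Grant}
A[(full | req) U (req | full)]: least fixpoint, start Z0 = Sat((req | full)) = {Reset, Busy, Idle, Crit, Ack, Grant}, add states in Sat(full | req) with every successor in Z. Already a fixed point.
Sat(A[(full | req) U (req | full)]) = {Reset, Busy, Idle, Crit, Ack, Grant}
A[full U A[(full | req) U (req | full)]]: least fixpoint, start Z0 = Sat(A[(full | req) U (req | full)]) = {Reset, Busy, Idle, Crit, Ack, Grant}, add states in Sat(full) with every successor in Z. Already a fixed point.
Sat(A[full U A[(full | req) U (req | full)]]) = {Reset, Busy, Idle, Crit, Ack, Grant}

{Reset, Busy, Idle, Crit, Ack, Grant}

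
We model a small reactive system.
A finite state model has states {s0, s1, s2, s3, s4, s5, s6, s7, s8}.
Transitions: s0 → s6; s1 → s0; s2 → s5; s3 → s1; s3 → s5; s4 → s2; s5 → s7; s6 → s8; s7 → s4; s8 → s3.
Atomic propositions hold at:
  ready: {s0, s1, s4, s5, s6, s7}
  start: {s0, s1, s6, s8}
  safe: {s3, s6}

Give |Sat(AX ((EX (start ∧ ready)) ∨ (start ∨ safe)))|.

Sat(start ∧ ready) = {s0, s1, s6}
Sat(EX (start ∧ ready)) = {s : some successor in {s0, s1, s6}} = {s0, s1, s3}
Sat(start ∨ safe) = {s0, s1, s3, s6, s8}
Sat((EX (start ∧ ready)) ∨ (start ∨ safe)) = {s0, s1, s3, s6, s8}
Sat(AX ((EX (start ∧ ready)) ∨ (start ∨ safe))) = {s : every successor in {s0, s1, s3, s6, s8}} = {s0, s1, s6, s8}
|Sat(AX ((EX (start ∧ ready)) ∨ (start ∨ safe)))| = |{s0, s1, s6, s8}| = 4.

4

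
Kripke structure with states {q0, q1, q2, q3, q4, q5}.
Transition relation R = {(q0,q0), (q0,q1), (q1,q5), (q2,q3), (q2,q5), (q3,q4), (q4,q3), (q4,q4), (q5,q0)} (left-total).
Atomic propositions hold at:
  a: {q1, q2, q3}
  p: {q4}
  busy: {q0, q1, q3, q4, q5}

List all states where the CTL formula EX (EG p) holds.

{q3, q4}

EG p: greatest fixpoint, start Z0 = {q4}, keep only states in Sat with some successor in Z. Already a fixed point.
Sat(EG p) = {q4}
Sat(EX (EG p)) = {s : some successor in {q4}} = {q3, q4}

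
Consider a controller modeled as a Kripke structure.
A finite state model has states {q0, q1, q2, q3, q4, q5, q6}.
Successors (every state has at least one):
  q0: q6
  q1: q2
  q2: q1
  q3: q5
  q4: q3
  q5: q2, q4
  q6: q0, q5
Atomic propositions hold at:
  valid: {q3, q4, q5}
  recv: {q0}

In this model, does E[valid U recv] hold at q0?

Yes

E[valid U recv]: least fixpoint, start Z0 = Sat(recv) = {q0}, add states in Sat(valid) with some successor in Z. Already a fixed point.
Sat(E[valid U recv]) = {q0}
q0 ∈ Sat(E[valid U recv]) = {q0}, so the formula holds at q0.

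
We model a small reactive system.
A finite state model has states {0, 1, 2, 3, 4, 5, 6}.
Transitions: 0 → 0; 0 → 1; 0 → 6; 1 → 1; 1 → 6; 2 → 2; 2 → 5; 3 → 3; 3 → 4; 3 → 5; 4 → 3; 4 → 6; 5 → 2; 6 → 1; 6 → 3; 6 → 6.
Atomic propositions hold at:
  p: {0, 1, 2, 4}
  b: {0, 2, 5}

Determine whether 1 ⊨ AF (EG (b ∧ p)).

No

Sat(b ∧ p) = {0, 2}
EG (b ∧ p): greatest fixpoint, start Z0 = {0, 2}, keep only states in Sat with some successor in Z. Already a fixed point.
Sat(EG (b ∧ p)) = {0, 2}
AF (EG (b ∧ p)): least fixpoint, start Z0 = {0, 2}, add states with every successor in Z. Z1 = {0, 2, 5}; fixed.
Sat(AF (EG (b ∧ p))) = {0, 2, 5}
1 ∉ Sat(AF (EG (b ∧ p))) = {0, 2, 5}, so the formula does not hold at 1.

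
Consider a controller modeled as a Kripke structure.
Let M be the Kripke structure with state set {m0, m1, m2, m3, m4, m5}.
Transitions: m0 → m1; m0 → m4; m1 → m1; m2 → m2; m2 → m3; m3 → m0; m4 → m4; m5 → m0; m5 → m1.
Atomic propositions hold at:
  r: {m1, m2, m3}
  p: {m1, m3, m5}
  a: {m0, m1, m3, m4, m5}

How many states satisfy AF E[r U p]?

4

E[r U p]: least fixpoint, start Z0 = Sat(p) = {m1, m3, m5}, add states in Sat(r) with some successor in Z. Z1 = {m1, m2, m3, m5}; fixed.
Sat(E[r U p]) = {m1, m2, m3, m5}
AF E[r U p]: least fixpoint, start Z0 = {m1, m2, m3, m5}, add states with every successor in Z. Already a fixed point.
Sat(AF E[r U p]) = {m1, m2, m3, m5}
|Sat(AF E[r U p])| = |{m1, m2, m3, m5}| = 4.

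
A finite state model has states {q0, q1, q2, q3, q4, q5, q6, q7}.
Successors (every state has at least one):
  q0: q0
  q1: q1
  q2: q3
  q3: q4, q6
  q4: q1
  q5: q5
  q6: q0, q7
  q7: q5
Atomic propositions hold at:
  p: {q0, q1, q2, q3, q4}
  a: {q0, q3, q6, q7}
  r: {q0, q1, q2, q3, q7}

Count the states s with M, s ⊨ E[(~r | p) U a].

5

Sat(~r) = {q4, q5, q6}
Sat(~r | p) = {q0, q1, q2, q3, q4, q5, q6}
E[(~r | p) U a]: least fixpoint, start Z0 = Sat(a) = {q0, q3, q6, q7}, add states in Sat(~r | p) with some successor in Z. Z1 = {q0, q2, q3, q6, q7}; fixed.
Sat(E[(~r | p) U a]) = {q0, q2, q3, q6, q7}
|Sat(E[(~r | p) U a])| = |{q0, q2, q3, q6, q7}| = 5.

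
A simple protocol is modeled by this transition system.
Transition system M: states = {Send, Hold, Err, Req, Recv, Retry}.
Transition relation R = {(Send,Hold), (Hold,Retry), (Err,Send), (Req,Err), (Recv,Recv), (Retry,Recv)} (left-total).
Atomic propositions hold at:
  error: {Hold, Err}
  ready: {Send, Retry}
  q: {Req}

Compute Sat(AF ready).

AF ready: least fixpoint, start Z0 = {Send, Retry}, add states with every successor in Z. Z1 = {Send, Hold, Err, Retry}; Z2 = {Send, Hold, Err, Req, Retry}; fixed.
Sat(AF ready) = {Send, Hold, Err, Req, Retry}

{Send, Hold, Err, Req, Retry}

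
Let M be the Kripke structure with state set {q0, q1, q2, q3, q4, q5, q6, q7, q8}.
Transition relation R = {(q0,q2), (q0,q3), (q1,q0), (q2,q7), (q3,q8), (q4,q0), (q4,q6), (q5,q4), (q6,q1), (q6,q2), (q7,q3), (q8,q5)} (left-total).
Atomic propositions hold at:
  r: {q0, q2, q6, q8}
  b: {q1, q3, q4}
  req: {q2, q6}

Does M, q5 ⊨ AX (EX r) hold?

Sat(EX r) = {s : some successor in {q0, q2, q6, q8}} = {q0, q1, q3, q4, q6}
Sat(AX (EX r)) = {s : every successor in {q0, q1, q3, q4, q6}} = {q1, q4, q5, q7}
q5 ∈ Sat(AX (EX r)) = {q1, q4, q5, q7}, so the formula holds at q5.

Yes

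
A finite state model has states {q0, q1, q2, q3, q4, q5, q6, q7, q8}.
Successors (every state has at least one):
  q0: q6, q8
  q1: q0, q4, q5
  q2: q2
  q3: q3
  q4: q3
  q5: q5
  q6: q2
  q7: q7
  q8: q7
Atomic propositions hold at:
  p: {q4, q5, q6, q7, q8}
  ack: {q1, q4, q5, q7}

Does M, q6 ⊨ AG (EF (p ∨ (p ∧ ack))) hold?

Sat(p ∧ ack) = {q4, q5, q7}
Sat(p ∨ (p ∧ ack)) = {q4, q5, q6, q7, q8}
EF (p ∨ (p ∧ ack)): least fixpoint, start Z0 = {q4, q5, q6, q7, q8}, add states with some successor in Z. Z1 = {q0, q1, q4, q5, q6, q7, q8}; fixed.
Sat(EF (p ∨ (p ∧ ack))) = {q0, q1, q4, q5, q6, q7, q8}
AG (EF (p ∨ (p ∧ ack))): greatest fixpoint, start Z0 = {q0, q1, q4, q5, q6, q7, q8}, keep only states in Sat with every successor in Z. Z1 = {q0, q1, q5, q7, q8}; Z2 = {q5, q7, q8}; fixed.
Sat(AG (EF (p ∨ (p ∧ ack)))) = {q5, q7, q8}
q6 ∉ Sat(AG (EF (p ∨ (p ∧ ack)))) = {q5, q7, q8}, so the formula does not hold at q6.

No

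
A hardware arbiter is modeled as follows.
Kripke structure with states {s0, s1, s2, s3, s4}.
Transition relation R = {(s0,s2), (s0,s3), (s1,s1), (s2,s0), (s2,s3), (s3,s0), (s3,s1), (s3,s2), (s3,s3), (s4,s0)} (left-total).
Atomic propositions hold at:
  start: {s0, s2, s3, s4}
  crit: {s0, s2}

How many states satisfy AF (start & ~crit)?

Sat(~crit) = {s1, s3, s4}
Sat(start & ~crit) = {s3, s4}
AF (start & ~crit): least fixpoint, start Z0 = {s3, s4}, add states with every successor in Z. Already a fixed point.
Sat(AF (start & ~crit)) = {s3, s4}
|Sat(AF (start & ~crit))| = |{s3, s4}| = 2.

2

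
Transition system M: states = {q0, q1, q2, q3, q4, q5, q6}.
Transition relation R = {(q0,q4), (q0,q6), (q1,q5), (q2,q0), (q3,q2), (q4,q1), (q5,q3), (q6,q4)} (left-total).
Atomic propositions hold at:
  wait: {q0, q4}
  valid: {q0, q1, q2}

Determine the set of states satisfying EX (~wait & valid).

Sat(~wait) = {q1, q2, q3, q5, q6}
Sat(~wait & valid) = {q1, q2}
Sat(EX (~wait & valid)) = {s : some successor in {q1, q2}} = {q3, q4}

{q3, q4}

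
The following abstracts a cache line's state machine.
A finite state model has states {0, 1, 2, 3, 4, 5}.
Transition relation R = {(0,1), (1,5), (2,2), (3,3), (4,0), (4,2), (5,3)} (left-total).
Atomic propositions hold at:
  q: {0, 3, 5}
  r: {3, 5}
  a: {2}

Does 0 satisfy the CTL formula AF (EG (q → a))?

No

Sat(q → a) = {1, 2, 4}
EG (q → a): greatest fixpoint, start Z0 = {1, 2, 4}, keep only states in Sat with some successor in Z. Z1 = {2, 4}; fixed.
Sat(EG (q → a)) = {2, 4}
AF (EG (q → a)): least fixpoint, start Z0 = {2, 4}, add states with every successor in Z. Already a fixed point.
Sat(AF (EG (q → a))) = {2, 4}
0 ∉ Sat(AF (EG (q → a))) = {2, 4}, so the formula does not hold at 0.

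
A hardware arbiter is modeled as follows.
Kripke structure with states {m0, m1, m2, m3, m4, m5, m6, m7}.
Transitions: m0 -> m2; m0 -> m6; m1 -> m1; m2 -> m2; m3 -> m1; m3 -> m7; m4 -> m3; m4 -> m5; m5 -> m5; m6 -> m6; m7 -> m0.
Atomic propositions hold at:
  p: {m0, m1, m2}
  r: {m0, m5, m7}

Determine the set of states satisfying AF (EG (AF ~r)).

{m0, m1, m2, m3, m4, m6, m7}

Sat(~r) = {m1, m2, m3, m4, m6}
AF ~r: least fixpoint, start Z0 = {m1, m2, m3, m4, m6}, add states with every successor in Z. Z1 = {m0, m1, m2, m3, m4, m6}; Z2 = {m0, m1, m2, m3, m4, m6, m7}; fixed.
Sat(AF ~r) = {m0, m1, m2, m3, m4, m6, m7}
EG (AF ~r): greatest fixpoint, start Z0 = {m0, m1, m2, m3, m4, m6, m7}, keep only states in Sat with some successor in Z. Already a fixed point.
Sat(EG (AF ~r)) = {m0, m1, m2, m3, m4, m6, m7}
AF (EG (AF ~r)): least fixpoint, start Z0 = {m0, m1, m2, m3, m4, m6, m7}, add states with every successor in Z. Already a fixed point.
Sat(AF (EG (AF ~r))) = {m0, m1, m2, m3, m4, m6, m7}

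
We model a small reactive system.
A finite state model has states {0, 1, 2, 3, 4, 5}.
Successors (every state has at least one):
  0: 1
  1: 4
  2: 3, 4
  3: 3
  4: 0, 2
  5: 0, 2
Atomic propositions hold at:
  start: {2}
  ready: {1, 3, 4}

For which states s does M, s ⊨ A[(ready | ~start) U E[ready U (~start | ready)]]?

Sat(~start) = {0, 1, 3, 4, 5}
Sat(ready | ~start) = {0, 1, 3, 4, 5}
Sat(~start | ready) = {0, 1, 3, 4, 5}
E[ready U (~start | ready)]: least fixpoint, start Z0 = Sat((~start | ready)) = {0, 1, 3, 4, 5}, add states in Sat(ready) with some successor in Z. Already a fixed point.
Sat(E[ready U (~start | ready)]) = {0, 1, 3, 4, 5}
A[(ready | ~start) U E[ready U (~start | ready)]]: least fixpoint, start Z0 = Sat(E[ready U (~start | ready)]) = {0, 1, 3, 4, 5}, add states in Sat(ready | ~start) with every successor in Z. Already a fixed point.
Sat(A[(ready | ~start) U E[ready U (~start | ready)]]) = {0, 1, 3, 4, 5}

{0, 1, 3, 4, 5}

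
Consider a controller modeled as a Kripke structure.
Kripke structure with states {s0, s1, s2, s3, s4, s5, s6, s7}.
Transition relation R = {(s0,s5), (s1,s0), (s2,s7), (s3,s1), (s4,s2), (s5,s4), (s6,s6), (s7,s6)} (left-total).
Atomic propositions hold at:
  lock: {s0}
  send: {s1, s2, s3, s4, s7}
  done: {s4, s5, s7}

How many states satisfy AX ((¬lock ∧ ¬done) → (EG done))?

Sat(¬lock) = {s1, s2, s3, s4, s5, s6, s7}
Sat(¬done) = {s0, s1, s2, s3, s6}
Sat(¬lock ∧ ¬done) = {s1, s2, s3, s6}
EG done: greatest fixpoint, start Z0 = {s4, s5, s7}, keep only states in Sat with some successor in Z. Z1 = {s5}; Z2 = ∅; fixed.
Sat(EG done) = ∅
Sat((¬lock ∧ ¬done) → (EG done)) = {s0, s4, s5, s7}
Sat(AX ((¬lock ∧ ¬done) → (EG done))) = {s : every successor in {s0, s4, s5, s7}} = {s0, s1, s2, s5}
|Sat(AX ((¬lock ∧ ¬done) → (EG done)))| = |{s0, s1, s2, s5}| = 4.

4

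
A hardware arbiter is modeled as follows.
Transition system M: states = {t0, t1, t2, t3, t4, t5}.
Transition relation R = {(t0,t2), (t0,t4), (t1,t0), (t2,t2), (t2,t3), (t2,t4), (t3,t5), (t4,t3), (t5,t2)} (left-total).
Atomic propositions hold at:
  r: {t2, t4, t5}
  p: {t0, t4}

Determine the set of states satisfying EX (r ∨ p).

{t0, t1, t2, t3, t5}

Sat(r ∨ p) = {t0, t2, t4, t5}
Sat(EX (r ∨ p)) = {s : some successor in {t0, t2, t4, t5}} = {t0, t1, t2, t3, t5}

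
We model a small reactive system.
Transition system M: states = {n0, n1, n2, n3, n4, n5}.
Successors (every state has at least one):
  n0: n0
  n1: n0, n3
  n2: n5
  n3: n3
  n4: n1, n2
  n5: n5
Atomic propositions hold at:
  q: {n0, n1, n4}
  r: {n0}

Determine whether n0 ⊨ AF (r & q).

Sat(r & q) = {n0}
AF (r & q): least fixpoint, start Z0 = {n0}, add states with every successor in Z. Already a fixed point.
Sat(AF (r & q)) = {n0}
n0 ∈ Sat(AF (r & q)) = {n0}, so the formula holds at n0.

Yes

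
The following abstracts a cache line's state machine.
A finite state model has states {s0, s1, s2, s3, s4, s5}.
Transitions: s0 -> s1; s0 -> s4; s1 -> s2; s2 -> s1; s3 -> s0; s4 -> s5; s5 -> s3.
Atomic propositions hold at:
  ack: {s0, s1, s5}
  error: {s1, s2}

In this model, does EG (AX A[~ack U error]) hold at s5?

No

Sat(~ack) = {s2, s3, s4}
A[~ack U error]: least fixpoint, start Z0 = Sat(error) = {s1, s2}, add states in Sat(~ack) with every successor in Z. Already a fixed point.
Sat(A[~ack U error]) = {s1, s2}
Sat(AX A[~ack U error]) = {s : every successor in {s1, s2}} = {s1, s2}
EG (AX A[~ack U error]): greatest fixpoint, start Z0 = {s1, s2}, keep only states in Sat with some successor in Z. Already a fixed point.
Sat(EG (AX A[~ack U error])) = {s1, s2}
s5 ∉ Sat(EG (AX A[~ack U error])) = {s1, s2}, so the formula does not hold at s5.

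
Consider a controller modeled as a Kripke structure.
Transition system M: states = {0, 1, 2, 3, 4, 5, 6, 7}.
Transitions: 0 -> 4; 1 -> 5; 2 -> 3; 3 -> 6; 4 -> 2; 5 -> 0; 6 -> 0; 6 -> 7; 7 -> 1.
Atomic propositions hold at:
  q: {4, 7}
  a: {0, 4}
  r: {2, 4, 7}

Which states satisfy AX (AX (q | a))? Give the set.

Sat(q | a) = {0, 4, 7}
Sat(AX (q | a)) = {s : every successor in {0, 4, 7}} = {0, 5, 6}
Sat(AX (AX (q | a))) = {s : every successor in {0, 5, 6}} = {1, 3, 5}

{1, 3, 5}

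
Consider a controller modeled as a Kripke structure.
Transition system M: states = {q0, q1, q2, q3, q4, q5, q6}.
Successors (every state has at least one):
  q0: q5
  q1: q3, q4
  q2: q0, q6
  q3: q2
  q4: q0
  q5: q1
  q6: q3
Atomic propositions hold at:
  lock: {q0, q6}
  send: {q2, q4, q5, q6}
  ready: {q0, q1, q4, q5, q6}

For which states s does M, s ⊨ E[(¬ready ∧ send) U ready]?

{q0, q1, q2, q4, q5, q6}

Sat(¬ready) = {q2, q3}
Sat(¬ready ∧ send) = {q2}
E[(¬ready ∧ send) U ready]: least fixpoint, start Z0 = Sat(ready) = {q0, q1, q4, q5, q6}, add states in Sat(¬ready ∧ send) with some successor in Z. Z1 = {q0, q1, q2, q4, q5, q6}; fixed.
Sat(E[(¬ready ∧ send) U ready]) = {q0, q1, q2, q4, q5, q6}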